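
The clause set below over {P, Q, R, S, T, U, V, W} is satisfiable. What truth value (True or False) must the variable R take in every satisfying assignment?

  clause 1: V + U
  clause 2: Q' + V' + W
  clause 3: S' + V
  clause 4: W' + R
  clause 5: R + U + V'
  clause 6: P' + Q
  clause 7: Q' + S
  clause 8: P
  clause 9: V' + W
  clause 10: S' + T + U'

True

Suppose R = 0.
(W') alone gives W = 0.
(P) alone gives P = 1.
(Q) alone gives Q = 1.
(V') alone gives V = 0.
(U) alone gives U = 1.
(S') alone gives S = 0.
That conflicts with the unit clause (S).
So every satisfying assignment has R = True.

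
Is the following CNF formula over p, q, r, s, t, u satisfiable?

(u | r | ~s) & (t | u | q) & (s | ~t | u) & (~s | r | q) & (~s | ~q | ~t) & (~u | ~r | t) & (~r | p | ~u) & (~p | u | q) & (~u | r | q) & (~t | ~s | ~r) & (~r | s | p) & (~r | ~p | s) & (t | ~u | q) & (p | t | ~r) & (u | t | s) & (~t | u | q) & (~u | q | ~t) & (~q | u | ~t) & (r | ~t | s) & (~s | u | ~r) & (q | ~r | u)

Case u = 1:
Case r = 0:
(q) alone gives q = 1.
Case s = 0:
(~t) alone gives t = 0.
No clause remains; p is free.
A satisfying assignment: p=1; q=1; r=0; s=0; t=0; u=1.

Satisfiable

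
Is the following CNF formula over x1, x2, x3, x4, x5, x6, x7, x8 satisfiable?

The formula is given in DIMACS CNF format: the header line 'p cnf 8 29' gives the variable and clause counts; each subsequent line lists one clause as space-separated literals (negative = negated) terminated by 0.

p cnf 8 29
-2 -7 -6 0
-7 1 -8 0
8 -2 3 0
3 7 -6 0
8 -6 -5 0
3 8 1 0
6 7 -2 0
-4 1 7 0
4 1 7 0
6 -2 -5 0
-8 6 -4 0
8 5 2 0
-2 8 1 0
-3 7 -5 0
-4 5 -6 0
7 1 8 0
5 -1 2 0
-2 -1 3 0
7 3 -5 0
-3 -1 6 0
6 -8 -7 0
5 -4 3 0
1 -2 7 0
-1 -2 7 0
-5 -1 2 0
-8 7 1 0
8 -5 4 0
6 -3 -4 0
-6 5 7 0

No

Branch on x2: set x2 = False.
Branch on x8: set x8 = True.
Branch on x7: set x7 = False.
The clause (x1) is unit, so x1 = True.
The clause (x5) is unit, so x5 = True.
Now (¬x5) is unsatisfied and unit — conflict.
That branch fails; take x7 = True instead.
The clause (x1) is unit, so x1 = True.
The clause (x5) is unit, so x5 = True.
Now (¬x5) is unsatisfied and unit — conflict.
Either choice for x7 ends in contradiction.
That branch fails; take x8 = False instead.
The clause (x5) is unit, so x5 = True.
The clause (¬x6) is unit, so x6 = False.
The clause (¬x1) is unit, so x1 = False.
The clause (x3) is unit, so x3 = True.
The clause (x7) is unit, so x7 = True.
The clause (x4) is unit, so x4 = True.
Now (¬x4) is unsatisfied and unit — conflict.
Either choice for x8 ends in contradiction.
That branch fails; take x2 = True instead.
Branch on x7: set x7 = False.
The clause (x6) is unit, so x6 = True.
The clause (x3) is unit, so x3 = True.
The clause (¬x5) is unit, so x5 = False.
Now (x5) is unsatisfied and unit — conflict.
That branch fails; take x7 = True instead.
The clause (¬x6) is unit, so x6 = False.
The clause (¬x5) is unit, so x5 = False.
The clause (¬x8) is unit, so x8 = False.
The clause (x3) is unit, so x3 = True.
The clause (x1) is unit, so x1 = True.
Now (¬x1) is unsatisfied and unit — conflict.
Either choice for x7 ends in contradiction.
Either choice for x2 ends in contradiction.
No assignment satisfies every clause.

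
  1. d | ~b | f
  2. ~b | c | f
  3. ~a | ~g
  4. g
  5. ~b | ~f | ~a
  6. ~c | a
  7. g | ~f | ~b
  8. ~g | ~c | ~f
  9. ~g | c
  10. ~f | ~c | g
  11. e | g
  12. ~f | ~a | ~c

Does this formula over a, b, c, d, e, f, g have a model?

No, unsatisfiable

Unit clause (g) forces g = 1.
Unit clause (~a) forces a = 0.
Unit clause (~c) forces c = 0.
That conflicts with the unit clause (c).
No assignment satisfies every clause.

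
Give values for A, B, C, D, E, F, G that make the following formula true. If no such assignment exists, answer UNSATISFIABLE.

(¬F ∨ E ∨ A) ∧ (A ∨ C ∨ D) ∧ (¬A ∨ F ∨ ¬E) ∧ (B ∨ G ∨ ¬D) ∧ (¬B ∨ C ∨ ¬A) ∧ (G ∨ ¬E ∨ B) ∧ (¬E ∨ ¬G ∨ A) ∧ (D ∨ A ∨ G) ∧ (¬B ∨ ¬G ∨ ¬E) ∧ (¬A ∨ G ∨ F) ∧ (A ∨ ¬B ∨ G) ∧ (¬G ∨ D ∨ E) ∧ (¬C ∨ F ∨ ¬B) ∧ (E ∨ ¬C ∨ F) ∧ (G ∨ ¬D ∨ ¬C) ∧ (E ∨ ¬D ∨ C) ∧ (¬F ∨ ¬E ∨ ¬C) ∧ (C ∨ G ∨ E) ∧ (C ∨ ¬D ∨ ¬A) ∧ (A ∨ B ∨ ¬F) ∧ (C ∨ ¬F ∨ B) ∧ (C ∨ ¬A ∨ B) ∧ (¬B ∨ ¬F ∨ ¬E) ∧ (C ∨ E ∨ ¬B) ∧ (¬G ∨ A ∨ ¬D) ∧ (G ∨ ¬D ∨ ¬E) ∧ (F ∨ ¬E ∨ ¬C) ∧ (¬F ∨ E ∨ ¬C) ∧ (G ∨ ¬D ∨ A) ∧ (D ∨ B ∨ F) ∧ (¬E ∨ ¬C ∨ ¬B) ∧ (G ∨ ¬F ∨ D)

Try F = False.
Try A = False.
Try C = True.
From the singleton clause (¬B), B = False.
From the singleton clause (E), E = True.
Now (¬E) is unsatisfied and unit — conflict.
Backtrack on C: now try C = False.
From the singleton clause (D), D = True.
From the singleton clause (E), E = True.
From the singleton clause (¬G), G = False.
Now (G) is unsatisfied and unit — conflict.
Both values of C lead to a conflict.
Backtrack on A: now try A = True.
From the singleton clause (¬E), E = False.
From the singleton clause (G), G = True.
From the singleton clause (D), D = True.
From the singleton clause (¬C), C = False.
Now (C) is unsatisfied and unit — conflict.
Both values of A lead to a conflict.
Backtrack on F: now try F = True.
Try E = True.
From the singleton clause (¬C), C = False.
From the singleton clause (B), B = True.
Now (¬B) is unsatisfied and unit — conflict.
Backtrack on E: now try E = False.
From the singleton clause (A), A = True.
From the singleton clause (¬C), C = False.
From the singleton clause (¬B), B = False.
Now (B) is unsatisfied and unit — conflict.
Both values of E lead to a conflict.
Both values of F lead to a conflict.

UNSATISFIABLE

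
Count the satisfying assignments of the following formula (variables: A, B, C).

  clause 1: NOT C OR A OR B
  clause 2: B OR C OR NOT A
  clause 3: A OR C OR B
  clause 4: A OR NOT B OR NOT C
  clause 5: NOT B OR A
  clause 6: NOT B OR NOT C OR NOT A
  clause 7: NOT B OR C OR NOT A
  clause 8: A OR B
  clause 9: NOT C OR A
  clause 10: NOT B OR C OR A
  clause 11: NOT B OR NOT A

There are 2^3 = 8 truth assignments over (A, B, C).
Check each against the 11 clauses (columns in the order A, B, C):
  F F F  ✗ fails (A OR C OR B)
  F F T  ✗ fails (NOT C OR A OR B)
  F T F  ✗ fails (NOT B OR A)
  F T T  ✗ fails (A OR NOT B OR NOT C)
  T F F  ✗ fails (B OR C OR NOT A)
  T F T  ✓ satisfies all
  T T F  ✗ fails (NOT B OR C OR NOT A)
  T T T  ✗ fails (NOT B OR NOT C OR NOT A)
1 of the 8 rows is a model.

1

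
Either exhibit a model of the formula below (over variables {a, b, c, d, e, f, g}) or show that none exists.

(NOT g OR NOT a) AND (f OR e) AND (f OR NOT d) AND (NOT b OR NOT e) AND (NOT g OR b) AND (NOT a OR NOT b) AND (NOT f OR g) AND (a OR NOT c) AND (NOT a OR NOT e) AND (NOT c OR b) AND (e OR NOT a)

a: false,  b: true,  c: false,  d: true,  e: false,  f: true,  g: true

Try g = true.
(NOT a) alone gives a = false.
(b) alone gives b = true.
(NOT e) alone gives e = false.
(f) alone gives f = true.
(NOT c) alone gives c = false.
Every clause is now satisfied; d is unconstrained.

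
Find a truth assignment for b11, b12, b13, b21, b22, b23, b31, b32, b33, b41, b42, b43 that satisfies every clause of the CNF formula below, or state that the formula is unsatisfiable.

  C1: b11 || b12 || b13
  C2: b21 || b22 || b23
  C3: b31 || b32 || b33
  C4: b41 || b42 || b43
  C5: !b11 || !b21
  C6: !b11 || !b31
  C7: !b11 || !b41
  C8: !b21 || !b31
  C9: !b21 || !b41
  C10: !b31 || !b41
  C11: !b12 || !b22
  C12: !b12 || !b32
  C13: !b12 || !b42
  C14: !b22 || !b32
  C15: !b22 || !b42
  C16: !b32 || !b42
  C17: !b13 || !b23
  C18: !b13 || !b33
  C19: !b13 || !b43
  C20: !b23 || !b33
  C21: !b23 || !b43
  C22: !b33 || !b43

Suppose b11 = false.
Suppose b12 = true.
The clause (!b22) is unit, so b22 = false.
The clause (!b32) is unit, so b32 = false.
The clause (!b42) is unit, so b42 = false.
Suppose b21 = true.
The clause (!b31) is unit, so b31 = false.
The clause (b33) is unit, so b33 = true.
The clause (!b41) is unit, so b41 = false.
The clause (b43) is unit, so b43 = true.
Now (!b43) is unsatisfied and unit — conflict.
That branch fails; take b21 = false instead.
The clause (b23) is unit, so b23 = true.
The clause (!b13) is unit, so b13 = false.
The clause (!b33) is unit, so b33 = false.
The clause (b31) is unit, so b31 = true.
The clause (!b41) is unit, so b41 = false.
The clause (b43) is unit, so b43 = true.
Now (!b43) is unsatisfied and unit — conflict.
Neither b21 = true nor b21 = false works.
That branch fails; take b12 = false instead.
The clause (b13) is unit, so b13 = true.
The clause (!b23) is unit, so b23 = false.
The clause (!b33) is unit, so b33 = false.
The clause (!b43) is unit, so b43 = false.
Suppose b21 = true.
The clause (!b31) is unit, so b31 = false.
The clause (b32) is unit, so b32 = true.
The clause (!b41) is unit, so b41 = false.
The clause (b42) is unit, so b42 = true.
Now (!b42) is unsatisfied and unit — conflict.
That branch fails; take b21 = false instead.
The clause (b22) is unit, so b22 = true.
The clause (!b32) is unit, so b32 = false.
The clause (b31) is unit, so b31 = true.
The clause (!b41) is unit, so b41 = false.
The clause (b42) is unit, so b42 = true.
Now (!b42) is unsatisfied and unit — conflict.
Neither b21 = true nor b21 = false works.
Neither b12 = true nor b12 = false works.
That branch fails; take b11 = true instead.
The clause (!b21) is unit, so b21 = false.
The clause (!b31) is unit, so b31 = false.
The clause (!b41) is unit, so b41 = false.
Suppose b22 = true.
The clause (!b12) is unit, so b12 = false.
The clause (!b32) is unit, so b32 = false.
The clause (b33) is unit, so b33 = true.
The clause (!b42) is unit, so b42 = false.
The clause (b43) is unit, so b43 = true.
Now (!b43) is unsatisfied and unit — conflict.
That branch fails; take b22 = false instead.
The clause (b23) is unit, so b23 = true.
The clause (!b13) is unit, so b13 = false.
The clause (!b33) is unit, so b33 = false.
The clause (b32) is unit, so b32 = true.
The clause (!b12) is unit, so b12 = false.
The clause (!b42) is unit, so b42 = false.
The clause (b43) is unit, so b43 = true.
Now (!b43) is unsatisfied and unit — conflict.
Neither b22 = true nor b22 = false works.
Neither b11 = true nor b11 = false works.

UNSATISFIABLE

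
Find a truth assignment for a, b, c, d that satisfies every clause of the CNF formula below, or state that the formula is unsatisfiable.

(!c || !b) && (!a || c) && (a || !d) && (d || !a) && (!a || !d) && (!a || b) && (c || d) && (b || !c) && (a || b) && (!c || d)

UNSATISFIABLE

Branch on c: set c = false.
The clause (!a) is unit, so a = false.
The clause (!d) is unit, so d = false.
That conflicts with the unit clause (d).
That branch fails; take c = true instead.
The clause (!b) is unit, so b = false.
That conflicts with the unit clause (b).
Either choice for c ends in contradiction.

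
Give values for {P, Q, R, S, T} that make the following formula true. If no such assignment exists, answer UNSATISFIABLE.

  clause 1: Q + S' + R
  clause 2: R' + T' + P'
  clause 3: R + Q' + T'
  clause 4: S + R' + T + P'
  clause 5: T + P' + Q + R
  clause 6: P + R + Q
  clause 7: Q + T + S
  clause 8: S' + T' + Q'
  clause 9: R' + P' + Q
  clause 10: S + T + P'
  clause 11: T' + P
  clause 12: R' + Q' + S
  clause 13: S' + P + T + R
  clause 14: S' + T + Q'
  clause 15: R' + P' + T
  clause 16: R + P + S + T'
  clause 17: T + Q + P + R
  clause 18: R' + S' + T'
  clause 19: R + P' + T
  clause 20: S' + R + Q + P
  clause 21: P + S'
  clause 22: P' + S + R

P: 0,  Q: 1,  R: 0,  S: 0,  T: 0

Suppose T = 0.
Suppose Q = 1.
(S') alone gives S = 0.
(P') alone gives P = 0.
(R') alone gives R = 0.
All clauses are satisfied.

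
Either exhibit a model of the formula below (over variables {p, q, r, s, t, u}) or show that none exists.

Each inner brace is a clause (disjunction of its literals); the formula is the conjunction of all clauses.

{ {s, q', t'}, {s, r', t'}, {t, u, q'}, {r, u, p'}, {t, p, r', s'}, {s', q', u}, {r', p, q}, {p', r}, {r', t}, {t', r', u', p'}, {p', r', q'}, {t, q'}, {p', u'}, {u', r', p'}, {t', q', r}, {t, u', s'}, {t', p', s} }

p ↦ 0; q ↦ 0; r ↦ 0; s ↦ 0; t ↦ 1; u ↦ 1

Suppose p = 0.
Suppose r = 0.
Suppose t = 1.
The clause (q') is unit, so q = 0.
All clauses hold; s, u can take either value.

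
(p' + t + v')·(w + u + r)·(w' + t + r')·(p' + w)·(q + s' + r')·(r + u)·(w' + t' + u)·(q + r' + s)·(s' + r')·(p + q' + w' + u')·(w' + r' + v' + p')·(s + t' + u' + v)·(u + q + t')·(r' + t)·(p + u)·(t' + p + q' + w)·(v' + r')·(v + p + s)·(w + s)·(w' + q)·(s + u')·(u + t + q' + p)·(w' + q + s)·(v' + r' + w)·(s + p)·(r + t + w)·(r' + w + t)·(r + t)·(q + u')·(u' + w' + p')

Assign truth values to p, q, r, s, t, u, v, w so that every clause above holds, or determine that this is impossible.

UNSATISFIABLE

Suppose p = 0.
Unit clause (u) forces u = 1.
Unit clause (s) forces s = 1.
Unit clause (r') forces r = 0.
Unit clause (t) forces t = 1.
Unit clause (q) forces q = 1.
Unit clause (w') forces w = 0.
Now (w) is unsatisfied and unit — conflict.
Backtrack on p: now try p = 1.
Unit clause (w) forces w = 1.
Unit clause (q) forces q = 1.
Unit clause (u') forces u = 0.
Unit clause (r) forces r = 1.
Unit clause (t) forces t = 1.
Now (t') is unsatisfied and unit — conflict.
Both values of p lead to a conflict.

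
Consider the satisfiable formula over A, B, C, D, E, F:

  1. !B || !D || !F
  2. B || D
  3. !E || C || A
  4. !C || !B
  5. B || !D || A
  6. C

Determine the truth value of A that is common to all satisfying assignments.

Suppose A = false.
(C) alone gives C = true.
(!B) alone gives B = false.
(D) alone gives D = true.
But (!D) is also a unit clause — contradiction.
So every satisfying assignment has A = True.

True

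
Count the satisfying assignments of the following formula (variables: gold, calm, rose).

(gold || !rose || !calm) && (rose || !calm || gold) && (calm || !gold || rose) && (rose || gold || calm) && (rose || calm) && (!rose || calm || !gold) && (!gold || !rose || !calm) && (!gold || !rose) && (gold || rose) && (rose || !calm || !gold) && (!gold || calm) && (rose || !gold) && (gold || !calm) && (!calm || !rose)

There are 2^3 = 8 truth assignments over (gold, calm, rose).
Check each against the 14 clauses (columns in the order gold, calm, rose):
  F F F  ✗ fails (rose || gold || calm)
  F F T  ✓ satisfies all
  F T F  ✗ fails (rose || !calm || gold)
  F T T  ✗ fails (gold || !rose || !calm)
  T F F  ✗ fails (calm || !gold || rose)
  T F T  ✗ fails (!rose || calm || !gold)
  T T F  ✗ fails (rose || !calm || !gold)
  T T T  ✗ fails (!gold || !rose || !calm)
1 of the 8 rows is a model.

1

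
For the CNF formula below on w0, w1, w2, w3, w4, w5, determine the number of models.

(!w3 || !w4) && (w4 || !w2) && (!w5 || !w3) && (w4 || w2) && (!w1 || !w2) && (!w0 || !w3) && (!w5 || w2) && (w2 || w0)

6

There are 2^6 = 64 truth assignments over (w0, w1, w2, w3, w4, w5).
Split on w0. With w0 = true, the clauses containing w0 are satisfied and !w0 drops from the rest; 4 of the 2^5 = 32 assignments to the other variables satisfy what remains.
With w0 = false, by the same count on the reduced clause set, 2 assignments work.
Total: 4 + 2 = 6.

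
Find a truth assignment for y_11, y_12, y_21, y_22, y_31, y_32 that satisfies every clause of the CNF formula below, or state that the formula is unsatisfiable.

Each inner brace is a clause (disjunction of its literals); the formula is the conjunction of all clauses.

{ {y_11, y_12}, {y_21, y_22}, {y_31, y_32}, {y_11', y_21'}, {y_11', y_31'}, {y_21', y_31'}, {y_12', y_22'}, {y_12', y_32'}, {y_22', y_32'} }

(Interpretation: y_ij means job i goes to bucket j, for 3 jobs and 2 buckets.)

UNSATISFIABLE

Try y_11 = 1.
The clause (y_21') is unit, so y_21 = 0.
The clause (y_22) is unit, so y_22 = 1.
The clause (y_31') is unit, so y_31 = 0.
The clause (y_32) is unit, so y_32 = 1.
That conflicts with the unit clause (y_32').
That branch fails; take y_11 = 0 instead.
The clause (y_12) is unit, so y_12 = 1.
The clause (y_22') is unit, so y_22 = 0.
The clause (y_21) is unit, so y_21 = 1.
The clause (y_31') is unit, so y_31 = 0.
The clause (y_32) is unit, so y_32 = 1.
That conflicts with the unit clause (y_32').
Neither y_11 = 1 nor y_11 = 0 works.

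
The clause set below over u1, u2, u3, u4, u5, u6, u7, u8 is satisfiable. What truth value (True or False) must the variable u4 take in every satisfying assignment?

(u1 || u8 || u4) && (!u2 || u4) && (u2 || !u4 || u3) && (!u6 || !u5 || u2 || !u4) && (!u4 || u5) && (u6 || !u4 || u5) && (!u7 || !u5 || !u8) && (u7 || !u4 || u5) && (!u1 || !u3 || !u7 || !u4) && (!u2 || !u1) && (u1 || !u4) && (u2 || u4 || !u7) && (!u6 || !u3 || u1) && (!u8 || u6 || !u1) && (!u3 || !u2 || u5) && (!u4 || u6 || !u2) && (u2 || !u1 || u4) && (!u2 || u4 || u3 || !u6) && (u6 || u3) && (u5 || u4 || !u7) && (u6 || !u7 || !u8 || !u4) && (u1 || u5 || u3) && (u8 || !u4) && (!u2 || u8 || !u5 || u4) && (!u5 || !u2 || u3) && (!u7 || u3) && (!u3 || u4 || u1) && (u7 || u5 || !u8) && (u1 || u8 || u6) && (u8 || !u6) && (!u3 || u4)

Suppose u4 = true.
(u5) alone gives u5 = true.
(u1) alone gives u1 = true.
(!u2) alone gives u2 = false.
(u3) alone gives u3 = true.
(!u6) alone gives u6 = false.
(!u7) alone gives u7 = false.
(!u8) alone gives u8 = false.
That conflicts with the unit clause (u8).
So every satisfying assignment has u4 = False.

False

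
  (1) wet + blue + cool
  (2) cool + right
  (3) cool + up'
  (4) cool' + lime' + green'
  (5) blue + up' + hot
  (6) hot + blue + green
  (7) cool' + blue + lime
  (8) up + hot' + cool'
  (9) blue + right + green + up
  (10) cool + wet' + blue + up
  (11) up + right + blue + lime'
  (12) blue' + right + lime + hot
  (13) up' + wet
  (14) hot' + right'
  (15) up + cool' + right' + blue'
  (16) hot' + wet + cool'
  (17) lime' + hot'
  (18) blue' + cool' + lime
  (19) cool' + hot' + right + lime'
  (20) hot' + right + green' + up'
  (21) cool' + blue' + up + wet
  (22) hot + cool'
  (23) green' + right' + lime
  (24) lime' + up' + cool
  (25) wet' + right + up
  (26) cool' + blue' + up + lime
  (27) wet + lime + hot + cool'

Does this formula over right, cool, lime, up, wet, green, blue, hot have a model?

Suppose cool = 0.
From the singleton clause (right), right = 1.
From the singleton clause (up'), up = 0.
From the singleton clause (hot'), hot = 0.
Suppose wet = 0.
From the singleton clause (blue), blue = 1.
Suppose green = 0.
Every clause is now satisfied; lime is unconstrained.
A satisfying assignment: right: 1; cool: 0; lime: 0; up: 0; wet: 0; green: 0; blue: 1; hot: 0.

Satisfiable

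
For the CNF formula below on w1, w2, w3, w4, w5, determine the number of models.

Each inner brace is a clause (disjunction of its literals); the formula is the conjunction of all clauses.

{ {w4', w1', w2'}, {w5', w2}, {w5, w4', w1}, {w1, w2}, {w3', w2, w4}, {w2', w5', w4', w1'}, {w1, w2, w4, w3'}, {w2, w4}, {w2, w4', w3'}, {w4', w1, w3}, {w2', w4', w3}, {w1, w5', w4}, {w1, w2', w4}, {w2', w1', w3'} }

There are 2^5 = 32 truth assignments over (w1, w2, w3, w4, w5).
Split on w1. With w1 = 1, the clauses containing w1 are satisfied and w1' drops from the rest; 3 of the 2^4 = 16 assignments to the other variables satisfy what remains.
With w1 = 0, by the same count on the reduced clause set, 1 assignment works.
(One model: w1=F, w2=T, w3=T, w4=T, w5=T.)
Total: 3 + 1 = 4.

4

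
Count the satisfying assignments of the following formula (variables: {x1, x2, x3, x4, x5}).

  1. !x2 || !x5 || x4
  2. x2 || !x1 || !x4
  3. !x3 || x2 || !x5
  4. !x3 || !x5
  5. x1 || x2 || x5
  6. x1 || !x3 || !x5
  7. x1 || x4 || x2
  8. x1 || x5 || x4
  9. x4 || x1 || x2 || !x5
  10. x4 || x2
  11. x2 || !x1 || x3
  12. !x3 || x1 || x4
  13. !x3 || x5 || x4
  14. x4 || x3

There are 2^5 = 32 truth assignments over (x1, x2, x3, x4, x5).
Split on x3. With x3 = true, the clauses containing x3 are satisfied and !x3 drops from the rest; 2 of the 2^4 = 16 assignments to the other variables satisfy what remains.
With x3 = false, by the same count on the reduced clause set, 5 assignments work.
Total: 2 + 5 = 7.

7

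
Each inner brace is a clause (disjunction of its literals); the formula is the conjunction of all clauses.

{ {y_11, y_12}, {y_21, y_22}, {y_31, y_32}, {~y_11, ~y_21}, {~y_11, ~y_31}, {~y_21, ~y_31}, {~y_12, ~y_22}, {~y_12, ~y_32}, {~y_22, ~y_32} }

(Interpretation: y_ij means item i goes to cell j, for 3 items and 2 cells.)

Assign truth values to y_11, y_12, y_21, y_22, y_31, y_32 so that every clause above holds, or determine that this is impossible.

UNSATISFIABLE

Case y_11 = 1:
From the singleton clause (~y_21), y_21 = 0.
From the singleton clause (y_22), y_22 = 1.
From the singleton clause (~y_31), y_31 = 0.
From the singleton clause (y_32), y_32 = 1.
But (~y_32) is also a unit clause — contradiction.
That branch fails; take y_11 = 0 instead.
From the singleton clause (y_12), y_12 = 1.
From the singleton clause (~y_22), y_22 = 0.
From the singleton clause (y_21), y_21 = 1.
From the singleton clause (~y_31), y_31 = 0.
From the singleton clause (y_32), y_32 = 1.
But (~y_32) is also a unit clause — contradiction.
Either choice for y_11 ends in contradiction.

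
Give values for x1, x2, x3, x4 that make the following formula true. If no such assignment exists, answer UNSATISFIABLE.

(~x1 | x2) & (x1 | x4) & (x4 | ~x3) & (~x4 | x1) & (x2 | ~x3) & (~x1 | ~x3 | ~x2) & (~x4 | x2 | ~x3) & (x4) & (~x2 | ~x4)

UNSATISFIABLE

Unit clause (x4) forces x4 = 1.
Unit clause (x1) forces x1 = 1.
Unit clause (x2) forces x2 = 1.
Now (~x2) is unsatisfied and unit — conflict.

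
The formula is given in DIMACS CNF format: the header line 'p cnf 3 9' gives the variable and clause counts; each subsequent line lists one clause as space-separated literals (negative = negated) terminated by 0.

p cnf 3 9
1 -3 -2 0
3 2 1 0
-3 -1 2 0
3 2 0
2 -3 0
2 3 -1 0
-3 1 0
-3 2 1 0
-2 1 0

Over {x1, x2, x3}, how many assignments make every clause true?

There are 2^3 = 8 truth assignments over (x1, x2, x3).
Check each against the 9 clauses (columns in the order x1, x2, x3):
  F F F  ✗ fails (x3 ∨ x2 ∨ x1)
  F F T  ✗ fails (x2 ∨ ¬x3)
  F T F  ✗ fails (¬x2 ∨ x1)
  F T T  ✗ fails (x1 ∨ ¬x3 ∨ ¬x2)
  T F F  ✗ fails (x3 ∨ x2)
  T F T  ✗ fails (¬x3 ∨ ¬x1 ∨ x2)
  T T F  ✓ satisfies all
  T T T  ✓ satisfies all
2 of the 8 rows are models.

2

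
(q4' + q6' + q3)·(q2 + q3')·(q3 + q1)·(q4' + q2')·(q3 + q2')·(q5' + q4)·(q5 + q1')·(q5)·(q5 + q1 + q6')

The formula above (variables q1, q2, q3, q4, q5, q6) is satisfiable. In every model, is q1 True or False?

Suppose q1 = 0.
Unit clause (q3) forces q3 = 1.
Unit clause (q2) forces q2 = 1.
Unit clause (q4') forces q4 = 0.
Unit clause (q5') forces q5 = 0.
Now (q5) is unsatisfied and unit — conflict.
So every satisfying assignment has q1 = True.

True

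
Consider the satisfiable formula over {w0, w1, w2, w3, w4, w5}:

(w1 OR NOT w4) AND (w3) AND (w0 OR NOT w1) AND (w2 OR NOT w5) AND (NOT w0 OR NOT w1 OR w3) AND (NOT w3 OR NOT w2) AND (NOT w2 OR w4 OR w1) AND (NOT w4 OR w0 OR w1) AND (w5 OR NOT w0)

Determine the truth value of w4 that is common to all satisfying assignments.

Suppose w4 = true.
Unit clause (w1) forces w1 = true.
Unit clause (w3) forces w3 = true.
Unit clause (w0) forces w0 = true.
Unit clause (NOT w2) forces w2 = false.
Unit clause (NOT w5) forces w5 = false.
But (w5) is also a unit clause — contradiction.
So every satisfying assignment has w4 = False.

False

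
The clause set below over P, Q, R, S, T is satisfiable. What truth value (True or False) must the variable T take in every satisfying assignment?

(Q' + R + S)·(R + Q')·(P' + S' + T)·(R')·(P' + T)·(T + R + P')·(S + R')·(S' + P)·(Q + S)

True

Suppose T = 0.
(R') alone gives R = 0.
(Q') alone gives Q = 0.
(P') alone gives P = 0.
(S') alone gives S = 0.
That conflicts with the unit clause (S).
So every satisfying assignment has T = True.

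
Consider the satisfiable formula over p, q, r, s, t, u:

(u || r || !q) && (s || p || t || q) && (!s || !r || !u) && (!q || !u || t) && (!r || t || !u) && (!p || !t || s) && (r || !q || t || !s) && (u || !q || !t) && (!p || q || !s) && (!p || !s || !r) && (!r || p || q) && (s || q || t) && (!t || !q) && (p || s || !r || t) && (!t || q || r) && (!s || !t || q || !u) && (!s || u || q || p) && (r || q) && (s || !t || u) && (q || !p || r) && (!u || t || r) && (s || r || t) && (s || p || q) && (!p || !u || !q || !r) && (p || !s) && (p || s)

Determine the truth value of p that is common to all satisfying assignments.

True

Suppose p = false.
The clause (!s) is unit, so s = false.
That conflicts with the unit clause (s).
So every satisfying assignment has p = True.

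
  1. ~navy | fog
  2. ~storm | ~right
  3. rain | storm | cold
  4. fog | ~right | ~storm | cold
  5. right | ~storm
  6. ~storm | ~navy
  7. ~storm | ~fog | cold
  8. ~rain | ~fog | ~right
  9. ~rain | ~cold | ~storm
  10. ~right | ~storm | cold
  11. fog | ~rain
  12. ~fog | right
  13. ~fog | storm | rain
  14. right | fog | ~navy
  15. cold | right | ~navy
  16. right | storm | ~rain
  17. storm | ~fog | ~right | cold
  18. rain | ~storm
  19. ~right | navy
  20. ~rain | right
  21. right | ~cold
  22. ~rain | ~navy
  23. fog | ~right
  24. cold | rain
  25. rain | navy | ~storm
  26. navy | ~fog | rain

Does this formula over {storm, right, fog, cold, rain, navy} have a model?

No

Suppose navy = 0.
Unit clause (~right) forces right = 0.
Unit clause (~storm) forces storm = 0.
Unit clause (~fog) forces fog = 0.
Unit clause (~rain) forces rain = 0.
Unit clause (cold) forces cold = 1.
But (~cold) is also a unit clause — contradiction.
Backtrack on navy: now try navy = 1.
Unit clause (fog) forces fog = 1.
Unit clause (~storm) forces storm = 0.
Unit clause (right) forces right = 1.
Unit clause (~rain) forces rain = 0.
But (rain) is also a unit clause — contradiction.
Neither navy = 1 nor navy = 0 works.
No assignment satisfies every clause.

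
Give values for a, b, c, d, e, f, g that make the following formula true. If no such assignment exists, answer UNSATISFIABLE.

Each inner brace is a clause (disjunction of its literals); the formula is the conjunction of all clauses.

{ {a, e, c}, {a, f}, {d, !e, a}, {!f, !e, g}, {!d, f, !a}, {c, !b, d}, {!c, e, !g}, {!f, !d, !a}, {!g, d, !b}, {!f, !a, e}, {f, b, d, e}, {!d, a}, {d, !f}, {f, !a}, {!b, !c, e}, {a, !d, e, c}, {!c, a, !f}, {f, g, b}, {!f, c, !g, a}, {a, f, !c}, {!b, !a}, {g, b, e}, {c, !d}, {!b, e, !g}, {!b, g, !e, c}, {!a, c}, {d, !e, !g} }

Suppose a = true.
Unit clause (f) forces f = true.
Unit clause (!d) forces d = false.
That conflicts with the unit clause (d).
Backtrack on a: now try a = false.
Unit clause (f) forces f = true.
Unit clause (!d) forces d = false.
That conflicts with the unit clause (d).
Both values of a lead to a conflict.

UNSATISFIABLE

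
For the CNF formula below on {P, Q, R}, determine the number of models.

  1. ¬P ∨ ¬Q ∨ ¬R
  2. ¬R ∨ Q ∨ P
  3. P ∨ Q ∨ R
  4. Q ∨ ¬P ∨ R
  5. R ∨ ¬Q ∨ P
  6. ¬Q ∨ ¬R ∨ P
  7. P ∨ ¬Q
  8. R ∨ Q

There are 2^3 = 8 truth assignments over (P, Q, R).
Check each against the 8 clauses (columns in the order P, Q, R):
  F F F  ✗ fails (P ∨ Q ∨ R)
  F F T  ✗ fails (¬R ∨ Q ∨ P)
  F T F  ✗ fails (R ∨ ¬Q ∨ P)
  F T T  ✗ fails (¬Q ∨ ¬R ∨ P)
  T F F  ✗ fails (Q ∨ ¬P ∨ R)
  T F T  ✓ satisfies all
  T T F  ✓ satisfies all
  T T T  ✗ fails (¬P ∨ ¬Q ∨ ¬R)
2 of the 8 rows are models.

2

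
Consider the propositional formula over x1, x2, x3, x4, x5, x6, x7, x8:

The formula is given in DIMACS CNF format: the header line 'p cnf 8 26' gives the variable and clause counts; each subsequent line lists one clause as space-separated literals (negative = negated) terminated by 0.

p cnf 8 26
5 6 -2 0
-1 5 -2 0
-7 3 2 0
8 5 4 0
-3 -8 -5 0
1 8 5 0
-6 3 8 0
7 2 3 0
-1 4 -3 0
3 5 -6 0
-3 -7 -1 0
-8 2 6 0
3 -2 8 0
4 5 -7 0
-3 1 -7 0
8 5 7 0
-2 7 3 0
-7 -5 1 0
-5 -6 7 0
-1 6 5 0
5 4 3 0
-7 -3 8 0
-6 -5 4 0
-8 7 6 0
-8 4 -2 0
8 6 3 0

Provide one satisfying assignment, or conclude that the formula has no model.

Case x5 = True:
Case x3 = True:
Unit clause (¬x8) forces x8 = False.
Unit clause (¬x7) forces x7 = False.
Unit clause (¬x6) forces x6 = False.
Case x1 = True:
Unit clause (x4) forces x4 = True.
Every clause is now satisfied; x2 is unconstrained.

x1: True; x2: False; x3: True; x4: True; x5: True; x6: False; x7: False; x8: False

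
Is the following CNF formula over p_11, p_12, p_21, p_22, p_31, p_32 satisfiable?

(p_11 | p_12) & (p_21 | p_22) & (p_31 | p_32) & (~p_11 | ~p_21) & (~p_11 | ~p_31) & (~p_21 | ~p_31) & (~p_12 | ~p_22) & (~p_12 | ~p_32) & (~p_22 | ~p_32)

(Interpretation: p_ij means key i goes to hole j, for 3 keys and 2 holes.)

Branch on p_11: set p_11 = 1.
The clause (~p_21) is unit, so p_21 = 0.
The clause (p_22) is unit, so p_22 = 1.
The clause (~p_31) is unit, so p_31 = 0.
The clause (p_32) is unit, so p_32 = 1.
That conflicts with the unit clause (~p_32).
So p_11 must be the other value — set p_11 = 0.
The clause (p_12) is unit, so p_12 = 1.
The clause (~p_22) is unit, so p_22 = 0.
The clause (p_21) is unit, so p_21 = 1.
The clause (~p_31) is unit, so p_31 = 0.
The clause (p_32) is unit, so p_32 = 1.
That conflicts with the unit clause (~p_32).
Both values of p_11 lead to a conflict.
No assignment satisfies every clause.

No, unsatisfiable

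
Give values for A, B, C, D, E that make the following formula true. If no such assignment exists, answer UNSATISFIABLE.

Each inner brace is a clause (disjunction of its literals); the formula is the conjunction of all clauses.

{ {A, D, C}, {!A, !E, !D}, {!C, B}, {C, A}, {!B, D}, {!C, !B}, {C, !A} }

Suppose C = false.
Unit clause (A) forces A = true.
Now (!A) is unsatisfied and unit — conflict.
Backtrack on C: now try C = true.
Unit clause (B) forces B = true.
Now (!B) is unsatisfied and unit — conflict.
Both values of C lead to a conflict.

UNSATISFIABLE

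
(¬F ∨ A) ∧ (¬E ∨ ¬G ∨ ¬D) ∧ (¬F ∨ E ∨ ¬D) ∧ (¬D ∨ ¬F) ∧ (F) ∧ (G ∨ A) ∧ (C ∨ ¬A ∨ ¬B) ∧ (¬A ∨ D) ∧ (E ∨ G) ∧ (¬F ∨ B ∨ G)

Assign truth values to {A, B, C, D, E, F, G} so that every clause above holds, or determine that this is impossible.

From the singleton clause (F), F = True.
From the singleton clause (A), A = True.
From the singleton clause (¬D), D = False.
But (D) is also a unit clause — contradiction.

UNSATISFIABLE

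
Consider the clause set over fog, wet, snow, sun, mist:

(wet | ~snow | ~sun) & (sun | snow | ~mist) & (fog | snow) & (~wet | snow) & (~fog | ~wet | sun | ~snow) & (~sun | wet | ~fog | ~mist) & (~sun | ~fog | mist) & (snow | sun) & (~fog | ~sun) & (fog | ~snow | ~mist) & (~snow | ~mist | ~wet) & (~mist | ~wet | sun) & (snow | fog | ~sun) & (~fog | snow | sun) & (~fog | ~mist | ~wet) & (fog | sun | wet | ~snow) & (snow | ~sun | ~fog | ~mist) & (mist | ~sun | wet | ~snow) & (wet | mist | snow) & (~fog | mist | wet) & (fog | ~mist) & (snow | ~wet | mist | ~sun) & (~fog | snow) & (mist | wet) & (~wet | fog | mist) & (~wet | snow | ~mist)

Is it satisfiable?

Satisfiable

Case fog = 1:
Unit clause (~sun) forces sun = 0.
Unit clause (snow) forces snow = 1.
Unit clause (~wet) forces wet = 0.
Unit clause (mist) forces mist = 1.
This assignment satisfies each clause.
A satisfying assignment: fog: 1, wet: 0, snow: 1, sun: 0, mist: 1.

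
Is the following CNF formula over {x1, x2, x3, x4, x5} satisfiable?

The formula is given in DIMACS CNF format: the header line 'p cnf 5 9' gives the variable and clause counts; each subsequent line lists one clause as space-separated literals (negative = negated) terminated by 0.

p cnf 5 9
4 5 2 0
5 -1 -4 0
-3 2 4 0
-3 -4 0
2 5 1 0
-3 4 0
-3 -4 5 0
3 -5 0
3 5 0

No

Branch on x3: set x3 = False.
Unit clause (¬x5) forces x5 = False.
That conflicts with the unit clause (x5).
Backtrack on x3: now try x3 = True.
Unit clause (¬x4) forces x4 = False.
That conflicts with the unit clause (x4).
Both values of x3 lead to a conflict.
No assignment satisfies every clause.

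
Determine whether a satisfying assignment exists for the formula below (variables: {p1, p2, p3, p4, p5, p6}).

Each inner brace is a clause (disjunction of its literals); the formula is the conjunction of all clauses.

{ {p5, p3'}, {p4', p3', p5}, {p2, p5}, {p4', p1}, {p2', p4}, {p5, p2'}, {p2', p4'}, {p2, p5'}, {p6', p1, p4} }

Branch on p5: set p5 = 1.
(p2) alone gives p2 = 1.
(p4) alone gives p4 = 1.
Now (p4') is unsatisfied and unit — conflict.
So p5 must be the other value — set p5 = 0.
(p3') alone gives p3 = 0.
(p2) alone gives p2 = 1.
Now (p2') is unsatisfied and unit — conflict.
Neither p5 = 1 nor p5 = 0 works.
No assignment satisfies every clause.

Unsatisfiable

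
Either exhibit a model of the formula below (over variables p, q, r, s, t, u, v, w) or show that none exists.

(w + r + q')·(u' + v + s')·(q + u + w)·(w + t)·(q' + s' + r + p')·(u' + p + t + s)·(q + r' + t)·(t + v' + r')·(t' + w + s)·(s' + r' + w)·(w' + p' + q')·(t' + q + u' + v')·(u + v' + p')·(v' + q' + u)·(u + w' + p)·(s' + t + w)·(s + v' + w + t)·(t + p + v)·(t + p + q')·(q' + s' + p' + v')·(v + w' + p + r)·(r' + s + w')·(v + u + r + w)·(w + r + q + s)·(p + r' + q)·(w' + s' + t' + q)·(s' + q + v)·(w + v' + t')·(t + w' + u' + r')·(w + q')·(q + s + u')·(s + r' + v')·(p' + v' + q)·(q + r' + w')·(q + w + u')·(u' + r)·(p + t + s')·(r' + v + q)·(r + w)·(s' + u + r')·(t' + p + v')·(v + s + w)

p: 1; q: 0; r: 0; s: 0; t: 1; u: 0; v: 0; w: 1

Suppose w = 1.
Suppose p = 1.
The clause (q') is unit, so q = 0.
The clause (v') is unit, so v = 0.
The clause (s') is unit, so s = 0.
The clause (r') is unit, so r = 0.
The clause (u') is unit, so u = 0.
Every clause is now satisfied; t is unconstrained.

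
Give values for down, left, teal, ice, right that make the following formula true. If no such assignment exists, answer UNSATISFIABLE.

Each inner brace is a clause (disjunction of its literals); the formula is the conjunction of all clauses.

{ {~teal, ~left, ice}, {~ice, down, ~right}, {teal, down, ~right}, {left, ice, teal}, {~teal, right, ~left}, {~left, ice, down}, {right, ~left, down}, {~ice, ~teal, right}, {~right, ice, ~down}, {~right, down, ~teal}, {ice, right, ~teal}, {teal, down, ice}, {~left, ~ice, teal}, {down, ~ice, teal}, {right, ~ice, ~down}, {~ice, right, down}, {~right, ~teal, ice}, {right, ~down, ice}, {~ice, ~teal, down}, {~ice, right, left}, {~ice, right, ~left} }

Branch on teal: set teal = 1.
Branch on left: set left = 1.
(ice) alone gives ice = 1.
(right) alone gives right = 1.
(down) alone gives down = 1.
Every clause now holds.

down ↦ 1, left ↦ 1, teal ↦ 1, ice ↦ 1, right ↦ 1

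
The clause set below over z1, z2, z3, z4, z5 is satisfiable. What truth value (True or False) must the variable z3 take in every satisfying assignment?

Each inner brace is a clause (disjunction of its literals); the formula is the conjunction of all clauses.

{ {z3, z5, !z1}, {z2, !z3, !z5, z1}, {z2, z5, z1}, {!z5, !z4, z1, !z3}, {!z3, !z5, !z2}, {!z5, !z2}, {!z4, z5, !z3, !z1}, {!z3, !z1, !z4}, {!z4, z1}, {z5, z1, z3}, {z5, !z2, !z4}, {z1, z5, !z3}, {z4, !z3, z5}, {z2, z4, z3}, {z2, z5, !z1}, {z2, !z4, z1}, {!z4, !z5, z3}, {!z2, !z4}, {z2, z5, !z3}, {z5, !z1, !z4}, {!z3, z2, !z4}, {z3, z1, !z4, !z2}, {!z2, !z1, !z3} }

True

Suppose z3 = false.
Suppose z5 = true.
From the singleton clause (!z2), z2 = false.
From the singleton clause (z4), z4 = true.
That conflicts with the unit clause (!z4).
Backtrack on z5: now try z5 = false.
From the singleton clause (!z1), z1 = false.
That conflicts with the unit clause (z1).
Either choice for z5 ends in contradiction.
So every satisfying assignment has z3 = True.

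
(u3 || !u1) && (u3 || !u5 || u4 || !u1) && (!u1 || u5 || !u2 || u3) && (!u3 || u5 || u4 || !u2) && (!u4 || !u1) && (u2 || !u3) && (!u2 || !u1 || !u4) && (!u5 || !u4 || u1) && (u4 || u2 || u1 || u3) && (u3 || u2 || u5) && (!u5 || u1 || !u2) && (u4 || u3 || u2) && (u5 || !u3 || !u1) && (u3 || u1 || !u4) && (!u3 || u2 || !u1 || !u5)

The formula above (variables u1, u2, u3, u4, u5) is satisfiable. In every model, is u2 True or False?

True

Suppose u2 = false.
(!u3) alone gives u3 = false.
(!u1) alone gives u1 = false.
(u4) alone gives u4 = true.
That conflicts with the unit clause (!u4).
So every satisfying assignment has u2 = True.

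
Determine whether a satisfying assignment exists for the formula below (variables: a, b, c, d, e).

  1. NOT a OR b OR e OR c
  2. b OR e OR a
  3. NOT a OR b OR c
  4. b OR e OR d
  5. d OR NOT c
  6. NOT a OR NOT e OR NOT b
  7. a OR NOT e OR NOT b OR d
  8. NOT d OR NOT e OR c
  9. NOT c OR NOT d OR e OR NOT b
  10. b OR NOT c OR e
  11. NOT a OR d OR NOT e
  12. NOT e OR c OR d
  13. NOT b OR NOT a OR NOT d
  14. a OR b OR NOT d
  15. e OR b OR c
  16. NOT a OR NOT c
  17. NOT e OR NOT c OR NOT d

Case d = false:
Unit clause (NOT c) forces c = false.
Unit clause (NOT e) forces e = false.
Unit clause (b) forces b = true.
No clause remains; a is free.
A satisfying assignment: a: true, b: true, c: false, d: false, e: false.

Satisfiable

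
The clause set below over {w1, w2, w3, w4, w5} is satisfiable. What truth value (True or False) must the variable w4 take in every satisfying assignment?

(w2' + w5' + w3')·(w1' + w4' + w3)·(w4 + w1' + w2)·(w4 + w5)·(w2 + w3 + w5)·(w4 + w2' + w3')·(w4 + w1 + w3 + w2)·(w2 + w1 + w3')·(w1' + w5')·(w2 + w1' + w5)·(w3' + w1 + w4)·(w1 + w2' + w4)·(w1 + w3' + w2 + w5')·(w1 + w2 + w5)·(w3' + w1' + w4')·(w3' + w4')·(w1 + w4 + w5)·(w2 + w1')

Suppose w4 = 0.
(w5) alone gives w5 = 1.
(w1') alone gives w1 = 0.
(w3') alone gives w3 = 0.
(w2) alone gives w2 = 1.
That conflicts with the unit clause (w2').
So every satisfying assignment has w4 = True.

True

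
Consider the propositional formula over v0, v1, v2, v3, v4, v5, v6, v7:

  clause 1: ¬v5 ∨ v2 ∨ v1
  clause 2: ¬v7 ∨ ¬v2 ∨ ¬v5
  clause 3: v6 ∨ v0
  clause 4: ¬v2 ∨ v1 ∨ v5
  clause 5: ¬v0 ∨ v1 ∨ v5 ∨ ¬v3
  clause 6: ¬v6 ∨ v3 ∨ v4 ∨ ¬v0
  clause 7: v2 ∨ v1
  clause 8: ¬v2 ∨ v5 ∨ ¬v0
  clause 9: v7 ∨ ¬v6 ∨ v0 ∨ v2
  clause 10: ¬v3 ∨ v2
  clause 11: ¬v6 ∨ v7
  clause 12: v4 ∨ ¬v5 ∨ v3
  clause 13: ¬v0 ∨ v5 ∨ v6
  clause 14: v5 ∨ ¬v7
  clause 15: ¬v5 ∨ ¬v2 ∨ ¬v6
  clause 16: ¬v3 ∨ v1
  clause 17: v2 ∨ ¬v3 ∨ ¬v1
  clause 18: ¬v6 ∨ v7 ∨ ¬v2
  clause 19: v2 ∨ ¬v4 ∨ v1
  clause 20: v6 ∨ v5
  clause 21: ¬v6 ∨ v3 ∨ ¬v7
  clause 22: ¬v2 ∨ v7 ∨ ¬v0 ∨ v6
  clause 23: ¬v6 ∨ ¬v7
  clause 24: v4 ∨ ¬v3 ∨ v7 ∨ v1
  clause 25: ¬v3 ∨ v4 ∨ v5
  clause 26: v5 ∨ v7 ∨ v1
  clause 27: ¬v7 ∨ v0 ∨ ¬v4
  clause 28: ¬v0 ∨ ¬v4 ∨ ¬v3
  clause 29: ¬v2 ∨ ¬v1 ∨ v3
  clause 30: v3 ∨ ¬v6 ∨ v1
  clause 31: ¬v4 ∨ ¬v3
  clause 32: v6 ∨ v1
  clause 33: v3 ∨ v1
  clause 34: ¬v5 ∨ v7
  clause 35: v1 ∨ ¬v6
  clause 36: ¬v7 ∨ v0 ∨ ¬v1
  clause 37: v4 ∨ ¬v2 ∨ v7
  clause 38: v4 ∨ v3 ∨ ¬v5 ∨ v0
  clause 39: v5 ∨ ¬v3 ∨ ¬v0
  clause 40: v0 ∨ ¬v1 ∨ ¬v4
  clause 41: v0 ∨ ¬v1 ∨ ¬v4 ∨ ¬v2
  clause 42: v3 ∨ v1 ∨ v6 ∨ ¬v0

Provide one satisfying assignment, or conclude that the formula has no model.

v0: True,  v1: True,  v2: False,  v3: False,  v4: True,  v5: True,  v6: False,  v7: True

Case v6 = False:
Unit clause (v0) forces v0 = True.
Unit clause (v5) forces v5 = True.
Unit clause (v1) forces v1 = True.
Unit clause (v7) forces v7 = True.
Unit clause (¬v2) forces v2 = False.
Unit clause (¬v3) forces v3 = False.
Unit clause (v4) forces v4 = True.
This assignment satisfies each clause.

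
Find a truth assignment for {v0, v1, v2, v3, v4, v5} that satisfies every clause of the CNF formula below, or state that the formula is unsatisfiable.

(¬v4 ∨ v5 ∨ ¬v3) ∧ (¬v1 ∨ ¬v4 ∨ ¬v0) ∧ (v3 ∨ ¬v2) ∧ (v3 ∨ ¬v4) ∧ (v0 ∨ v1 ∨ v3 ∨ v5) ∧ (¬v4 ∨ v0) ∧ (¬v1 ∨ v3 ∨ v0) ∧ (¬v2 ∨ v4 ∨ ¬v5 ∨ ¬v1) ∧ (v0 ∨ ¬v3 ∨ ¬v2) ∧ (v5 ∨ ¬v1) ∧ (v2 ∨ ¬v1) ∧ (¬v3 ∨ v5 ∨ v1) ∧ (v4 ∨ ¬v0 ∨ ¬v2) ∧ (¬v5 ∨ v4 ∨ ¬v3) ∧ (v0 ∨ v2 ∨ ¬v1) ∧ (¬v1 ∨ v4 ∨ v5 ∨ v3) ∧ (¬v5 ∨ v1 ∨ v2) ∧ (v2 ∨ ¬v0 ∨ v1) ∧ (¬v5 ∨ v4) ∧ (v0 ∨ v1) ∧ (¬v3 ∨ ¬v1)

Try v3 = True.
Unit clause (¬v1) forces v1 = False.
Unit clause (v5) forces v5 = True.
Unit clause (v4) forces v4 = True.
Unit clause (v0) forces v0 = True.
Unit clause (v2) forces v2 = True.
All clauses are satisfied.

v0=True,  v1=False,  v2=True,  v3=True,  v4=True,  v5=True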